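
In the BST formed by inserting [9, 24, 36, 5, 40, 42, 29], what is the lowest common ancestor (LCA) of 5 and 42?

Tree insertion order: [9, 24, 36, 5, 40, 42, 29]
Tree (level-order array): [9, 5, 24, None, None, None, 36, 29, 40, None, None, None, 42]
In a BST, the LCA of p=5, q=42 is the first node v on the
root-to-leaf path with p <= v <= q (go left if both < v, right if both > v).
Walk from root:
  at 9: 5 <= 9 <= 42, this is the LCA
LCA = 9


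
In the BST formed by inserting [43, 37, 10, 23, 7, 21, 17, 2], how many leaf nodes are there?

Tree built from: [43, 37, 10, 23, 7, 21, 17, 2]
Tree (level-order array): [43, 37, None, 10, None, 7, 23, 2, None, 21, None, None, None, 17]
Rule: A leaf has 0 children.
Per-node child counts:
  node 43: 1 child(ren)
  node 37: 1 child(ren)
  node 10: 2 child(ren)
  node 7: 1 child(ren)
  node 2: 0 child(ren)
  node 23: 1 child(ren)
  node 21: 1 child(ren)
  node 17: 0 child(ren)
Matching nodes: [2, 17]
Count of leaf nodes: 2


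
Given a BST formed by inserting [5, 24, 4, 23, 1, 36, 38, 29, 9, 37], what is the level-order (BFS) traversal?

Tree insertion order: [5, 24, 4, 23, 1, 36, 38, 29, 9, 37]
Tree (level-order array): [5, 4, 24, 1, None, 23, 36, None, None, 9, None, 29, 38, None, None, None, None, 37]
BFS from the root, enqueuing left then right child of each popped node:
  queue [5] -> pop 5, enqueue [4, 24], visited so far: [5]
  queue [4, 24] -> pop 4, enqueue [1], visited so far: [5, 4]
  queue [24, 1] -> pop 24, enqueue [23, 36], visited so far: [5, 4, 24]
  queue [1, 23, 36] -> pop 1, enqueue [none], visited so far: [5, 4, 24, 1]
  queue [23, 36] -> pop 23, enqueue [9], visited so far: [5, 4, 24, 1, 23]
  queue [36, 9] -> pop 36, enqueue [29, 38], visited so far: [5, 4, 24, 1, 23, 36]
  queue [9, 29, 38] -> pop 9, enqueue [none], visited so far: [5, 4, 24, 1, 23, 36, 9]
  queue [29, 38] -> pop 29, enqueue [none], visited so far: [5, 4, 24, 1, 23, 36, 9, 29]
  queue [38] -> pop 38, enqueue [37], visited so far: [5, 4, 24, 1, 23, 36, 9, 29, 38]
  queue [37] -> pop 37, enqueue [none], visited so far: [5, 4, 24, 1, 23, 36, 9, 29, 38, 37]
Result: [5, 4, 24, 1, 23, 36, 9, 29, 38, 37]


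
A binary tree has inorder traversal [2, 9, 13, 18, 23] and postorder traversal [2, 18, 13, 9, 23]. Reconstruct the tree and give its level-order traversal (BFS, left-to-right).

Inorder:   [2, 9, 13, 18, 23]
Postorder: [2, 18, 13, 9, 23]
Algorithm: postorder visits root last, so walk postorder right-to-left;
each value is the root of the current inorder slice — split it at that
value, recurse on the right subtree first, then the left.
Recursive splits:
  root=23; inorder splits into left=[2, 9, 13, 18], right=[]
  root=9; inorder splits into left=[2], right=[13, 18]
  root=13; inorder splits into left=[], right=[18]
  root=18; inorder splits into left=[], right=[]
  root=2; inorder splits into left=[], right=[]
Reconstructed level-order: [23, 9, 2, 13, 18]


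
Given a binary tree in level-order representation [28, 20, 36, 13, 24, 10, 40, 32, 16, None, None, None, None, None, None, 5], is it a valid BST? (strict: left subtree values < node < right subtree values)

Level-order array: [28, 20, 36, 13, 24, 10, 40, 32, 16, None, None, None, None, None, None, 5]
Validate using subtree bounds (lo, hi): at each node, require lo < value < hi,
then recurse left with hi=value and right with lo=value.
Preorder trace (stopping at first violation):
  at node 28 with bounds (-inf, +inf): OK
  at node 20 with bounds (-inf, 28): OK
  at node 13 with bounds (-inf, 20): OK
  at node 32 with bounds (-inf, 13): VIOLATION
Node 32 violates its bound: not (-inf < 32 < 13).
Result: Not a valid BST


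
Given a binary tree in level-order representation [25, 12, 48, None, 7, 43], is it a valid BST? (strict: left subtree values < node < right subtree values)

Level-order array: [25, 12, 48, None, 7, 43]
Validate using subtree bounds (lo, hi): at each node, require lo < value < hi,
then recurse left with hi=value and right with lo=value.
Preorder trace (stopping at first violation):
  at node 25 with bounds (-inf, +inf): OK
  at node 12 with bounds (-inf, 25): OK
  at node 7 with bounds (12, 25): VIOLATION
Node 7 violates its bound: not (12 < 7 < 25).
Result: Not a valid BST


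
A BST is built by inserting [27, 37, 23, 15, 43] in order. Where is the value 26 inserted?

Starting tree (level order): [27, 23, 37, 15, None, None, 43]
Insertion path: 27 -> 23
Result: insert 26 as right child of 23
Final tree (level order): [27, 23, 37, 15, 26, None, 43]


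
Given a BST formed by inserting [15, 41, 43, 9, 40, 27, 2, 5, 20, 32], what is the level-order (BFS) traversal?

Tree insertion order: [15, 41, 43, 9, 40, 27, 2, 5, 20, 32]
Tree (level-order array): [15, 9, 41, 2, None, 40, 43, None, 5, 27, None, None, None, None, None, 20, 32]
BFS from the root, enqueuing left then right child of each popped node:
  queue [15] -> pop 15, enqueue [9, 41], visited so far: [15]
  queue [9, 41] -> pop 9, enqueue [2], visited so far: [15, 9]
  queue [41, 2] -> pop 41, enqueue [40, 43], visited so far: [15, 9, 41]
  queue [2, 40, 43] -> pop 2, enqueue [5], visited so far: [15, 9, 41, 2]
  queue [40, 43, 5] -> pop 40, enqueue [27], visited so far: [15, 9, 41, 2, 40]
  queue [43, 5, 27] -> pop 43, enqueue [none], visited so far: [15, 9, 41, 2, 40, 43]
  queue [5, 27] -> pop 5, enqueue [none], visited so far: [15, 9, 41, 2, 40, 43, 5]
  queue [27] -> pop 27, enqueue [20, 32], visited so far: [15, 9, 41, 2, 40, 43, 5, 27]
  queue [20, 32] -> pop 20, enqueue [none], visited so far: [15, 9, 41, 2, 40, 43, 5, 27, 20]
  queue [32] -> pop 32, enqueue [none], visited so far: [15, 9, 41, 2, 40, 43, 5, 27, 20, 32]
Result: [15, 9, 41, 2, 40, 43, 5, 27, 20, 32]


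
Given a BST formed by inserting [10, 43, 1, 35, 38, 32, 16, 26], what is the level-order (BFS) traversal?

Tree insertion order: [10, 43, 1, 35, 38, 32, 16, 26]
Tree (level-order array): [10, 1, 43, None, None, 35, None, 32, 38, 16, None, None, None, None, 26]
BFS from the root, enqueuing left then right child of each popped node:
  queue [10] -> pop 10, enqueue [1, 43], visited so far: [10]
  queue [1, 43] -> pop 1, enqueue [none], visited so far: [10, 1]
  queue [43] -> pop 43, enqueue [35], visited so far: [10, 1, 43]
  queue [35] -> pop 35, enqueue [32, 38], visited so far: [10, 1, 43, 35]
  queue [32, 38] -> pop 32, enqueue [16], visited so far: [10, 1, 43, 35, 32]
  queue [38, 16] -> pop 38, enqueue [none], visited so far: [10, 1, 43, 35, 32, 38]
  queue [16] -> pop 16, enqueue [26], visited so far: [10, 1, 43, 35, 32, 38, 16]
  queue [26] -> pop 26, enqueue [none], visited so far: [10, 1, 43, 35, 32, 38, 16, 26]
Result: [10, 1, 43, 35, 32, 38, 16, 26]


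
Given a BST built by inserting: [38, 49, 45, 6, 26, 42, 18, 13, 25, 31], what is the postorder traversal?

Tree insertion order: [38, 49, 45, 6, 26, 42, 18, 13, 25, 31]
Tree (level-order array): [38, 6, 49, None, 26, 45, None, 18, 31, 42, None, 13, 25]
Postorder traversal: [13, 25, 18, 31, 26, 6, 42, 45, 49, 38]


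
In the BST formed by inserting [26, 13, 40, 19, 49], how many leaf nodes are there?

Tree built from: [26, 13, 40, 19, 49]
Tree (level-order array): [26, 13, 40, None, 19, None, 49]
Rule: A leaf has 0 children.
Per-node child counts:
  node 26: 2 child(ren)
  node 13: 1 child(ren)
  node 19: 0 child(ren)
  node 40: 1 child(ren)
  node 49: 0 child(ren)
Matching nodes: [19, 49]
Count of leaf nodes: 2


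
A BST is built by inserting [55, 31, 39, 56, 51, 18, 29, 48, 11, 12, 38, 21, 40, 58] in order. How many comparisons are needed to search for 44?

Search path for 44: 55 -> 31 -> 39 -> 51 -> 48 -> 40
Found: False
Comparisons: 6


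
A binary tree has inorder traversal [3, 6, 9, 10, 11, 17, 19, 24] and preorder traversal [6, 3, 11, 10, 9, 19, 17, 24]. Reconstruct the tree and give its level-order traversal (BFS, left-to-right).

Inorder:  [3, 6, 9, 10, 11, 17, 19, 24]
Preorder: [6, 3, 11, 10, 9, 19, 17, 24]
Algorithm: preorder visits root first, so consume preorder in order;
for each root, split the current inorder slice at that value into
left-subtree inorder and right-subtree inorder, then recurse.
Recursive splits:
  root=6; inorder splits into left=[3], right=[9, 10, 11, 17, 19, 24]
  root=3; inorder splits into left=[], right=[]
  root=11; inorder splits into left=[9, 10], right=[17, 19, 24]
  root=10; inorder splits into left=[9], right=[]
  root=9; inorder splits into left=[], right=[]
  root=19; inorder splits into left=[17], right=[24]
  root=17; inorder splits into left=[], right=[]
  root=24; inorder splits into left=[], right=[]
Reconstructed level-order: [6, 3, 11, 10, 19, 9, 17, 24]


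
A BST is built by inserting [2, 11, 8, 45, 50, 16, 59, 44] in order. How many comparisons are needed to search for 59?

Search path for 59: 2 -> 11 -> 45 -> 50 -> 59
Found: True
Comparisons: 5


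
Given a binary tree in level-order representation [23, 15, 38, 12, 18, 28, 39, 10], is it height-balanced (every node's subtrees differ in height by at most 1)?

Tree (level-order array): [23, 15, 38, 12, 18, 28, 39, 10]
Definition: a tree is height-balanced if, at every node, |h(left) - h(right)| <= 1 (empty subtree has height -1).
Bottom-up per-node check:
  node 10: h_left=-1, h_right=-1, diff=0 [OK], height=0
  node 12: h_left=0, h_right=-1, diff=1 [OK], height=1
  node 18: h_left=-1, h_right=-1, diff=0 [OK], height=0
  node 15: h_left=1, h_right=0, diff=1 [OK], height=2
  node 28: h_left=-1, h_right=-1, diff=0 [OK], height=0
  node 39: h_left=-1, h_right=-1, diff=0 [OK], height=0
  node 38: h_left=0, h_right=0, diff=0 [OK], height=1
  node 23: h_left=2, h_right=1, diff=1 [OK], height=3
All nodes satisfy the balance condition.
Result: Balanced


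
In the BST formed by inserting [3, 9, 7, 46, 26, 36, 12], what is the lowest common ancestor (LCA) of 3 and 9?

Tree insertion order: [3, 9, 7, 46, 26, 36, 12]
Tree (level-order array): [3, None, 9, 7, 46, None, None, 26, None, 12, 36]
In a BST, the LCA of p=3, q=9 is the first node v on the
root-to-leaf path with p <= v <= q (go left if both < v, right if both > v).
Walk from root:
  at 3: 3 <= 3 <= 9, this is the LCA
LCA = 3


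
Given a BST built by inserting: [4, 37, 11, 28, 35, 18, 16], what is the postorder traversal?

Tree insertion order: [4, 37, 11, 28, 35, 18, 16]
Tree (level-order array): [4, None, 37, 11, None, None, 28, 18, 35, 16]
Postorder traversal: [16, 18, 35, 28, 11, 37, 4]


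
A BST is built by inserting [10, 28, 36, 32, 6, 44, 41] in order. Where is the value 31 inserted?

Starting tree (level order): [10, 6, 28, None, None, None, 36, 32, 44, None, None, 41]
Insertion path: 10 -> 28 -> 36 -> 32
Result: insert 31 as left child of 32
Final tree (level order): [10, 6, 28, None, None, None, 36, 32, 44, 31, None, 41]


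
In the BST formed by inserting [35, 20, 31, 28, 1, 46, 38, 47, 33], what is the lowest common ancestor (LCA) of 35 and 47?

Tree insertion order: [35, 20, 31, 28, 1, 46, 38, 47, 33]
Tree (level-order array): [35, 20, 46, 1, 31, 38, 47, None, None, 28, 33]
In a BST, the LCA of p=35, q=47 is the first node v on the
root-to-leaf path with p <= v <= q (go left if both < v, right if both > v).
Walk from root:
  at 35: 35 <= 35 <= 47, this is the LCA
LCA = 35


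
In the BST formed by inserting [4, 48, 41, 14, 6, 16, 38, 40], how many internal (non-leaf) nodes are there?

Tree built from: [4, 48, 41, 14, 6, 16, 38, 40]
Tree (level-order array): [4, None, 48, 41, None, 14, None, 6, 16, None, None, None, 38, None, 40]
Rule: An internal node has at least one child.
Per-node child counts:
  node 4: 1 child(ren)
  node 48: 1 child(ren)
  node 41: 1 child(ren)
  node 14: 2 child(ren)
  node 6: 0 child(ren)
  node 16: 1 child(ren)
  node 38: 1 child(ren)
  node 40: 0 child(ren)
Matching nodes: [4, 48, 41, 14, 16, 38]
Count of internal (non-leaf) nodes: 6


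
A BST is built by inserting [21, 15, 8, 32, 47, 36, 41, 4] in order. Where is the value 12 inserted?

Starting tree (level order): [21, 15, 32, 8, None, None, 47, 4, None, 36, None, None, None, None, 41]
Insertion path: 21 -> 15 -> 8
Result: insert 12 as right child of 8
Final tree (level order): [21, 15, 32, 8, None, None, 47, 4, 12, 36, None, None, None, None, None, None, 41]


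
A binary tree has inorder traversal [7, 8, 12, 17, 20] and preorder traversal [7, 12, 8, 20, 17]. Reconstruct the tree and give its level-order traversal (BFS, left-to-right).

Inorder:  [7, 8, 12, 17, 20]
Preorder: [7, 12, 8, 20, 17]
Algorithm: preorder visits root first, so consume preorder in order;
for each root, split the current inorder slice at that value into
left-subtree inorder and right-subtree inorder, then recurse.
Recursive splits:
  root=7; inorder splits into left=[], right=[8, 12, 17, 20]
  root=12; inorder splits into left=[8], right=[17, 20]
  root=8; inorder splits into left=[], right=[]
  root=20; inorder splits into left=[17], right=[]
  root=17; inorder splits into left=[], right=[]
Reconstructed level-order: [7, 12, 8, 20, 17]


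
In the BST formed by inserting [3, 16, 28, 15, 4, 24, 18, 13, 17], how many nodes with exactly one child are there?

Tree built from: [3, 16, 28, 15, 4, 24, 18, 13, 17]
Tree (level-order array): [3, None, 16, 15, 28, 4, None, 24, None, None, 13, 18, None, None, None, 17]
Rule: These are nodes with exactly 1 non-null child.
Per-node child counts:
  node 3: 1 child(ren)
  node 16: 2 child(ren)
  node 15: 1 child(ren)
  node 4: 1 child(ren)
  node 13: 0 child(ren)
  node 28: 1 child(ren)
  node 24: 1 child(ren)
  node 18: 1 child(ren)
  node 17: 0 child(ren)
Matching nodes: [3, 15, 4, 28, 24, 18]
Count of nodes with exactly one child: 6


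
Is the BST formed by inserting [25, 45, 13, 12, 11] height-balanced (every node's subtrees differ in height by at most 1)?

Tree (level-order array): [25, 13, 45, 12, None, None, None, 11]
Definition: a tree is height-balanced if, at every node, |h(left) - h(right)| <= 1 (empty subtree has height -1).
Bottom-up per-node check:
  node 11: h_left=-1, h_right=-1, diff=0 [OK], height=0
  node 12: h_left=0, h_right=-1, diff=1 [OK], height=1
  node 13: h_left=1, h_right=-1, diff=2 [FAIL (|1--1|=2 > 1)], height=2
  node 45: h_left=-1, h_right=-1, diff=0 [OK], height=0
  node 25: h_left=2, h_right=0, diff=2 [FAIL (|2-0|=2 > 1)], height=3
Node 13 violates the condition: |1 - -1| = 2 > 1.
Result: Not balanced


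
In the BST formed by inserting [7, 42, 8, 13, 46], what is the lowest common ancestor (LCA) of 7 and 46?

Tree insertion order: [7, 42, 8, 13, 46]
Tree (level-order array): [7, None, 42, 8, 46, None, 13]
In a BST, the LCA of p=7, q=46 is the first node v on the
root-to-leaf path with p <= v <= q (go left if both < v, right if both > v).
Walk from root:
  at 7: 7 <= 7 <= 46, this is the LCA
LCA = 7


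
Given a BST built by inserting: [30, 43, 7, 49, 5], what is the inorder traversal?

Tree insertion order: [30, 43, 7, 49, 5]
Tree (level-order array): [30, 7, 43, 5, None, None, 49]
Inorder traversal: [5, 7, 30, 43, 49]


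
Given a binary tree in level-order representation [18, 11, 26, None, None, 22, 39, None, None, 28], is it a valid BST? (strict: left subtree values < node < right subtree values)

Level-order array: [18, 11, 26, None, None, 22, 39, None, None, 28]
Validate using subtree bounds (lo, hi): at each node, require lo < value < hi,
then recurse left with hi=value and right with lo=value.
Preorder trace (stopping at first violation):
  at node 18 with bounds (-inf, +inf): OK
  at node 11 with bounds (-inf, 18): OK
  at node 26 with bounds (18, +inf): OK
  at node 22 with bounds (18, 26): OK
  at node 39 with bounds (26, +inf): OK
  at node 28 with bounds (26, 39): OK
No violation found at any node.
Result: Valid BST


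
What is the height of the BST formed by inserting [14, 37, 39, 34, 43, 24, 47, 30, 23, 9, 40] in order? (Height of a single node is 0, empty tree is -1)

Insertion order: [14, 37, 39, 34, 43, 24, 47, 30, 23, 9, 40]
Tree (level-order array): [14, 9, 37, None, None, 34, 39, 24, None, None, 43, 23, 30, 40, 47]
Compute height bottom-up (empty subtree = -1):
  height(9) = 1 + max(-1, -1) = 0
  height(23) = 1 + max(-1, -1) = 0
  height(30) = 1 + max(-1, -1) = 0
  height(24) = 1 + max(0, 0) = 1
  height(34) = 1 + max(1, -1) = 2
  height(40) = 1 + max(-1, -1) = 0
  height(47) = 1 + max(-1, -1) = 0
  height(43) = 1 + max(0, 0) = 1
  height(39) = 1 + max(-1, 1) = 2
  height(37) = 1 + max(2, 2) = 3
  height(14) = 1 + max(0, 3) = 4
Height = 4


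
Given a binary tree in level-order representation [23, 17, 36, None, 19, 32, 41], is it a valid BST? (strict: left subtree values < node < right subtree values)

Level-order array: [23, 17, 36, None, 19, 32, 41]
Validate using subtree bounds (lo, hi): at each node, require lo < value < hi,
then recurse left with hi=value and right with lo=value.
Preorder trace (stopping at first violation):
  at node 23 with bounds (-inf, +inf): OK
  at node 17 with bounds (-inf, 23): OK
  at node 19 with bounds (17, 23): OK
  at node 36 with bounds (23, +inf): OK
  at node 32 with bounds (23, 36): OK
  at node 41 with bounds (36, +inf): OK
No violation found at any node.
Result: Valid BST


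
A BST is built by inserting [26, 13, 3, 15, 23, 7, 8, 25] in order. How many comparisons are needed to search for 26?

Search path for 26: 26
Found: True
Comparisons: 1


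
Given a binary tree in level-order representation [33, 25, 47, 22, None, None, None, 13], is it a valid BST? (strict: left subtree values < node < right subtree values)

Level-order array: [33, 25, 47, 22, None, None, None, 13]
Validate using subtree bounds (lo, hi): at each node, require lo < value < hi,
then recurse left with hi=value and right with lo=value.
Preorder trace (stopping at first violation):
  at node 33 with bounds (-inf, +inf): OK
  at node 25 with bounds (-inf, 33): OK
  at node 22 with bounds (-inf, 25): OK
  at node 13 with bounds (-inf, 22): OK
  at node 47 with bounds (33, +inf): OK
No violation found at any node.
Result: Valid BST


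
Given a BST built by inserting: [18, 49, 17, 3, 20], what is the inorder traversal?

Tree insertion order: [18, 49, 17, 3, 20]
Tree (level-order array): [18, 17, 49, 3, None, 20]
Inorder traversal: [3, 17, 18, 20, 49]


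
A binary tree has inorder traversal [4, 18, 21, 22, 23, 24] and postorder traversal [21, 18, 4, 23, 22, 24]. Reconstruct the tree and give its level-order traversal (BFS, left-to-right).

Inorder:   [4, 18, 21, 22, 23, 24]
Postorder: [21, 18, 4, 23, 22, 24]
Algorithm: postorder visits root last, so walk postorder right-to-left;
each value is the root of the current inorder slice — split it at that
value, recurse on the right subtree first, then the left.
Recursive splits:
  root=24; inorder splits into left=[4, 18, 21, 22, 23], right=[]
  root=22; inorder splits into left=[4, 18, 21], right=[23]
  root=23; inorder splits into left=[], right=[]
  root=4; inorder splits into left=[], right=[18, 21]
  root=18; inorder splits into left=[], right=[21]
  root=21; inorder splits into left=[], right=[]
Reconstructed level-order: [24, 22, 4, 23, 18, 21]


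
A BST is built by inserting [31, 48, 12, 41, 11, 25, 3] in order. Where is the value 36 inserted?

Starting tree (level order): [31, 12, 48, 11, 25, 41, None, 3]
Insertion path: 31 -> 48 -> 41
Result: insert 36 as left child of 41
Final tree (level order): [31, 12, 48, 11, 25, 41, None, 3, None, None, None, 36]


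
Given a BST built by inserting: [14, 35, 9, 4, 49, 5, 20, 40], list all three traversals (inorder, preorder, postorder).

Tree insertion order: [14, 35, 9, 4, 49, 5, 20, 40]
Tree (level-order array): [14, 9, 35, 4, None, 20, 49, None, 5, None, None, 40]
Inorder (L, root, R): [4, 5, 9, 14, 20, 35, 40, 49]
Preorder (root, L, R): [14, 9, 4, 5, 35, 20, 49, 40]
Postorder (L, R, root): [5, 4, 9, 20, 40, 49, 35, 14]


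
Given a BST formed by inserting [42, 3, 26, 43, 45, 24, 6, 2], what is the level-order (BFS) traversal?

Tree insertion order: [42, 3, 26, 43, 45, 24, 6, 2]
Tree (level-order array): [42, 3, 43, 2, 26, None, 45, None, None, 24, None, None, None, 6]
BFS from the root, enqueuing left then right child of each popped node:
  queue [42] -> pop 42, enqueue [3, 43], visited so far: [42]
  queue [3, 43] -> pop 3, enqueue [2, 26], visited so far: [42, 3]
  queue [43, 2, 26] -> pop 43, enqueue [45], visited so far: [42, 3, 43]
  queue [2, 26, 45] -> pop 2, enqueue [none], visited so far: [42, 3, 43, 2]
  queue [26, 45] -> pop 26, enqueue [24], visited so far: [42, 3, 43, 2, 26]
  queue [45, 24] -> pop 45, enqueue [none], visited so far: [42, 3, 43, 2, 26, 45]
  queue [24] -> pop 24, enqueue [6], visited so far: [42, 3, 43, 2, 26, 45, 24]
  queue [6] -> pop 6, enqueue [none], visited so far: [42, 3, 43, 2, 26, 45, 24, 6]
Result: [42, 3, 43, 2, 26, 45, 24, 6]


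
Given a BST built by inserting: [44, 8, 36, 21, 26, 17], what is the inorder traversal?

Tree insertion order: [44, 8, 36, 21, 26, 17]
Tree (level-order array): [44, 8, None, None, 36, 21, None, 17, 26]
Inorder traversal: [8, 17, 21, 26, 36, 44]


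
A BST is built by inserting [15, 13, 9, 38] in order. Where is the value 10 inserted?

Starting tree (level order): [15, 13, 38, 9]
Insertion path: 15 -> 13 -> 9
Result: insert 10 as right child of 9
Final tree (level order): [15, 13, 38, 9, None, None, None, None, 10]


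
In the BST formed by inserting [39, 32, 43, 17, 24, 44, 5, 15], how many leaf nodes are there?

Tree built from: [39, 32, 43, 17, 24, 44, 5, 15]
Tree (level-order array): [39, 32, 43, 17, None, None, 44, 5, 24, None, None, None, 15]
Rule: A leaf has 0 children.
Per-node child counts:
  node 39: 2 child(ren)
  node 32: 1 child(ren)
  node 17: 2 child(ren)
  node 5: 1 child(ren)
  node 15: 0 child(ren)
  node 24: 0 child(ren)
  node 43: 1 child(ren)
  node 44: 0 child(ren)
Matching nodes: [15, 24, 44]
Count of leaf nodes: 3


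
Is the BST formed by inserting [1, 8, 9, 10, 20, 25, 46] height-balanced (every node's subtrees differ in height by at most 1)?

Tree (level-order array): [1, None, 8, None, 9, None, 10, None, 20, None, 25, None, 46]
Definition: a tree is height-balanced if, at every node, |h(left) - h(right)| <= 1 (empty subtree has height -1).
Bottom-up per-node check:
  node 46: h_left=-1, h_right=-1, diff=0 [OK], height=0
  node 25: h_left=-1, h_right=0, diff=1 [OK], height=1
  node 20: h_left=-1, h_right=1, diff=2 [FAIL (|-1-1|=2 > 1)], height=2
  node 10: h_left=-1, h_right=2, diff=3 [FAIL (|-1-2|=3 > 1)], height=3
  node 9: h_left=-1, h_right=3, diff=4 [FAIL (|-1-3|=4 > 1)], height=4
  node 8: h_left=-1, h_right=4, diff=5 [FAIL (|-1-4|=5 > 1)], height=5
  node 1: h_left=-1, h_right=5, diff=6 [FAIL (|-1-5|=6 > 1)], height=6
Node 20 violates the condition: |-1 - 1| = 2 > 1.
Result: Not balanced


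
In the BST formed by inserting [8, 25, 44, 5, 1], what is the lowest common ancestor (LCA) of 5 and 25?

Tree insertion order: [8, 25, 44, 5, 1]
Tree (level-order array): [8, 5, 25, 1, None, None, 44]
In a BST, the LCA of p=5, q=25 is the first node v on the
root-to-leaf path with p <= v <= q (go left if both < v, right if both > v).
Walk from root:
  at 8: 5 <= 8 <= 25, this is the LCA
LCA = 8


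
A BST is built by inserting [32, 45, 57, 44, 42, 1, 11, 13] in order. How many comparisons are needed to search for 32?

Search path for 32: 32
Found: True
Comparisons: 1


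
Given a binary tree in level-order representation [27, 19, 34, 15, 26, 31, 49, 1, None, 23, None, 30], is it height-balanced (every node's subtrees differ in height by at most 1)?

Tree (level-order array): [27, 19, 34, 15, 26, 31, 49, 1, None, 23, None, 30]
Definition: a tree is height-balanced if, at every node, |h(left) - h(right)| <= 1 (empty subtree has height -1).
Bottom-up per-node check:
  node 1: h_left=-1, h_right=-1, diff=0 [OK], height=0
  node 15: h_left=0, h_right=-1, diff=1 [OK], height=1
  node 23: h_left=-1, h_right=-1, diff=0 [OK], height=0
  node 26: h_left=0, h_right=-1, diff=1 [OK], height=1
  node 19: h_left=1, h_right=1, diff=0 [OK], height=2
  node 30: h_left=-1, h_right=-1, diff=0 [OK], height=0
  node 31: h_left=0, h_right=-1, diff=1 [OK], height=1
  node 49: h_left=-1, h_right=-1, diff=0 [OK], height=0
  node 34: h_left=1, h_right=0, diff=1 [OK], height=2
  node 27: h_left=2, h_right=2, diff=0 [OK], height=3
All nodes satisfy the balance condition.
Result: Balanced


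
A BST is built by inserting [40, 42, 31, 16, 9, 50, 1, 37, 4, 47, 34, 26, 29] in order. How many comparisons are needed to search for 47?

Search path for 47: 40 -> 42 -> 50 -> 47
Found: True
Comparisons: 4


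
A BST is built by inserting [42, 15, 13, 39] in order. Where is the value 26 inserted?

Starting tree (level order): [42, 15, None, 13, 39]
Insertion path: 42 -> 15 -> 39
Result: insert 26 as left child of 39
Final tree (level order): [42, 15, None, 13, 39, None, None, 26]


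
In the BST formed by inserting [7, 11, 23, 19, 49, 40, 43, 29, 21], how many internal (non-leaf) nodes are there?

Tree built from: [7, 11, 23, 19, 49, 40, 43, 29, 21]
Tree (level-order array): [7, None, 11, None, 23, 19, 49, None, 21, 40, None, None, None, 29, 43]
Rule: An internal node has at least one child.
Per-node child counts:
  node 7: 1 child(ren)
  node 11: 1 child(ren)
  node 23: 2 child(ren)
  node 19: 1 child(ren)
  node 21: 0 child(ren)
  node 49: 1 child(ren)
  node 40: 2 child(ren)
  node 29: 0 child(ren)
  node 43: 0 child(ren)
Matching nodes: [7, 11, 23, 19, 49, 40]
Count of internal (non-leaf) nodes: 6


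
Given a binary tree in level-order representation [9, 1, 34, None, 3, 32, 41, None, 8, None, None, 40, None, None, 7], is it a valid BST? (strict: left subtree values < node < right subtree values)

Level-order array: [9, 1, 34, None, 3, 32, 41, None, 8, None, None, 40, None, None, 7]
Validate using subtree bounds (lo, hi): at each node, require lo < value < hi,
then recurse left with hi=value and right with lo=value.
Preorder trace (stopping at first violation):
  at node 9 with bounds (-inf, +inf): OK
  at node 1 with bounds (-inf, 9): OK
  at node 3 with bounds (1, 9): OK
  at node 8 with bounds (3, 9): OK
  at node 7 with bounds (8, 9): VIOLATION
Node 7 violates its bound: not (8 < 7 < 9).
Result: Not a valid BST


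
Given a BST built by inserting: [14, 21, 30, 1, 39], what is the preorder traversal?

Tree insertion order: [14, 21, 30, 1, 39]
Tree (level-order array): [14, 1, 21, None, None, None, 30, None, 39]
Preorder traversal: [14, 1, 21, 30, 39]


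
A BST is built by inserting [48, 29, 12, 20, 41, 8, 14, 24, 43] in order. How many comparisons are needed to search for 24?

Search path for 24: 48 -> 29 -> 12 -> 20 -> 24
Found: True
Comparisons: 5


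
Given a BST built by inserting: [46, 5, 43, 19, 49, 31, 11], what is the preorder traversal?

Tree insertion order: [46, 5, 43, 19, 49, 31, 11]
Tree (level-order array): [46, 5, 49, None, 43, None, None, 19, None, 11, 31]
Preorder traversal: [46, 5, 43, 19, 11, 31, 49]


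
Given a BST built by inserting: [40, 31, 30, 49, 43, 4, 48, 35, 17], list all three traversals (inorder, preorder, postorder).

Tree insertion order: [40, 31, 30, 49, 43, 4, 48, 35, 17]
Tree (level-order array): [40, 31, 49, 30, 35, 43, None, 4, None, None, None, None, 48, None, 17]
Inorder (L, root, R): [4, 17, 30, 31, 35, 40, 43, 48, 49]
Preorder (root, L, R): [40, 31, 30, 4, 17, 35, 49, 43, 48]
Postorder (L, R, root): [17, 4, 30, 35, 31, 48, 43, 49, 40]


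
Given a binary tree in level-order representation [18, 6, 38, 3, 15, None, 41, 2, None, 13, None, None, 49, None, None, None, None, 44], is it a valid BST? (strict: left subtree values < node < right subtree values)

Level-order array: [18, 6, 38, 3, 15, None, 41, 2, None, 13, None, None, 49, None, None, None, None, 44]
Validate using subtree bounds (lo, hi): at each node, require lo < value < hi,
then recurse left with hi=value and right with lo=value.
Preorder trace (stopping at first violation):
  at node 18 with bounds (-inf, +inf): OK
  at node 6 with bounds (-inf, 18): OK
  at node 3 with bounds (-inf, 6): OK
  at node 2 with bounds (-inf, 3): OK
  at node 15 with bounds (6, 18): OK
  at node 13 with bounds (6, 15): OK
  at node 38 with bounds (18, +inf): OK
  at node 41 with bounds (38, +inf): OK
  at node 49 with bounds (41, +inf): OK
  at node 44 with bounds (41, 49): OK
No violation found at any node.
Result: Valid BST


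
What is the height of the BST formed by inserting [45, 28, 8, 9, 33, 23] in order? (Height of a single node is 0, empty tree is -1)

Insertion order: [45, 28, 8, 9, 33, 23]
Tree (level-order array): [45, 28, None, 8, 33, None, 9, None, None, None, 23]
Compute height bottom-up (empty subtree = -1):
  height(23) = 1 + max(-1, -1) = 0
  height(9) = 1 + max(-1, 0) = 1
  height(8) = 1 + max(-1, 1) = 2
  height(33) = 1 + max(-1, -1) = 0
  height(28) = 1 + max(2, 0) = 3
  height(45) = 1 + max(3, -1) = 4
Height = 4


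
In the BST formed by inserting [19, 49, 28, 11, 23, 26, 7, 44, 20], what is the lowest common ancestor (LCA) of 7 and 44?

Tree insertion order: [19, 49, 28, 11, 23, 26, 7, 44, 20]
Tree (level-order array): [19, 11, 49, 7, None, 28, None, None, None, 23, 44, 20, 26]
In a BST, the LCA of p=7, q=44 is the first node v on the
root-to-leaf path with p <= v <= q (go left if both < v, right if both > v).
Walk from root:
  at 19: 7 <= 19 <= 44, this is the LCA
LCA = 19


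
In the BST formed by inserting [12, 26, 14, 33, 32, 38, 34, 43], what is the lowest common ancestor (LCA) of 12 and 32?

Tree insertion order: [12, 26, 14, 33, 32, 38, 34, 43]
Tree (level-order array): [12, None, 26, 14, 33, None, None, 32, 38, None, None, 34, 43]
In a BST, the LCA of p=12, q=32 is the first node v on the
root-to-leaf path with p <= v <= q (go left if both < v, right if both > v).
Walk from root:
  at 12: 12 <= 12 <= 32, this is the LCA
LCA = 12


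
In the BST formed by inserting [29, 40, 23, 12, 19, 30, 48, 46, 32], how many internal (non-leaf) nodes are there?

Tree built from: [29, 40, 23, 12, 19, 30, 48, 46, 32]
Tree (level-order array): [29, 23, 40, 12, None, 30, 48, None, 19, None, 32, 46]
Rule: An internal node has at least one child.
Per-node child counts:
  node 29: 2 child(ren)
  node 23: 1 child(ren)
  node 12: 1 child(ren)
  node 19: 0 child(ren)
  node 40: 2 child(ren)
  node 30: 1 child(ren)
  node 32: 0 child(ren)
  node 48: 1 child(ren)
  node 46: 0 child(ren)
Matching nodes: [29, 23, 12, 40, 30, 48]
Count of internal (non-leaf) nodes: 6


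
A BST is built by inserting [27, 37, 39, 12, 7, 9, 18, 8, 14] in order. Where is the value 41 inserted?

Starting tree (level order): [27, 12, 37, 7, 18, None, 39, None, 9, 14, None, None, None, 8]
Insertion path: 27 -> 37 -> 39
Result: insert 41 as right child of 39
Final tree (level order): [27, 12, 37, 7, 18, None, 39, None, 9, 14, None, None, 41, 8]


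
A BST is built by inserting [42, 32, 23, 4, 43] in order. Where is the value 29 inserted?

Starting tree (level order): [42, 32, 43, 23, None, None, None, 4]
Insertion path: 42 -> 32 -> 23
Result: insert 29 as right child of 23
Final tree (level order): [42, 32, 43, 23, None, None, None, 4, 29]


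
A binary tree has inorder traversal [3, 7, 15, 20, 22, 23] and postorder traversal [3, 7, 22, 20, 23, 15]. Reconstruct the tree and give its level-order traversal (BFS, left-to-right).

Inorder:   [3, 7, 15, 20, 22, 23]
Postorder: [3, 7, 22, 20, 23, 15]
Algorithm: postorder visits root last, so walk postorder right-to-left;
each value is the root of the current inorder slice — split it at that
value, recurse on the right subtree first, then the left.
Recursive splits:
  root=15; inorder splits into left=[3, 7], right=[20, 22, 23]
  root=23; inorder splits into left=[20, 22], right=[]
  root=20; inorder splits into left=[], right=[22]
  root=22; inorder splits into left=[], right=[]
  root=7; inorder splits into left=[3], right=[]
  root=3; inorder splits into left=[], right=[]
Reconstructed level-order: [15, 7, 23, 3, 20, 22]


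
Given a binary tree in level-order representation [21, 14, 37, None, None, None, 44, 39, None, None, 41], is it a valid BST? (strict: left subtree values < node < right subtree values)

Level-order array: [21, 14, 37, None, None, None, 44, 39, None, None, 41]
Validate using subtree bounds (lo, hi): at each node, require lo < value < hi,
then recurse left with hi=value and right with lo=value.
Preorder trace (stopping at first violation):
  at node 21 with bounds (-inf, +inf): OK
  at node 14 with bounds (-inf, 21): OK
  at node 37 with bounds (21, +inf): OK
  at node 44 with bounds (37, +inf): OK
  at node 39 with bounds (37, 44): OK
  at node 41 with bounds (39, 44): OK
No violation found at any node.
Result: Valid BST


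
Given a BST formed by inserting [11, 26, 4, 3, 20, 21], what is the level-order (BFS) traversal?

Tree insertion order: [11, 26, 4, 3, 20, 21]
Tree (level-order array): [11, 4, 26, 3, None, 20, None, None, None, None, 21]
BFS from the root, enqueuing left then right child of each popped node:
  queue [11] -> pop 11, enqueue [4, 26], visited so far: [11]
  queue [4, 26] -> pop 4, enqueue [3], visited so far: [11, 4]
  queue [26, 3] -> pop 26, enqueue [20], visited so far: [11, 4, 26]
  queue [3, 20] -> pop 3, enqueue [none], visited so far: [11, 4, 26, 3]
  queue [20] -> pop 20, enqueue [21], visited so far: [11, 4, 26, 3, 20]
  queue [21] -> pop 21, enqueue [none], visited so far: [11, 4, 26, 3, 20, 21]
Result: [11, 4, 26, 3, 20, 21]


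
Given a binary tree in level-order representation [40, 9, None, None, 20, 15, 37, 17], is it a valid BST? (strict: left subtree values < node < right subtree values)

Level-order array: [40, 9, None, None, 20, 15, 37, 17]
Validate using subtree bounds (lo, hi): at each node, require lo < value < hi,
then recurse left with hi=value and right with lo=value.
Preorder trace (stopping at first violation):
  at node 40 with bounds (-inf, +inf): OK
  at node 9 with bounds (-inf, 40): OK
  at node 20 with bounds (9, 40): OK
  at node 15 with bounds (9, 20): OK
  at node 17 with bounds (9, 15): VIOLATION
Node 17 violates its bound: not (9 < 17 < 15).
Result: Not a valid BST


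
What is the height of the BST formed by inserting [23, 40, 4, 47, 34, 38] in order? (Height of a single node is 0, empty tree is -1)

Insertion order: [23, 40, 4, 47, 34, 38]
Tree (level-order array): [23, 4, 40, None, None, 34, 47, None, 38]
Compute height bottom-up (empty subtree = -1):
  height(4) = 1 + max(-1, -1) = 0
  height(38) = 1 + max(-1, -1) = 0
  height(34) = 1 + max(-1, 0) = 1
  height(47) = 1 + max(-1, -1) = 0
  height(40) = 1 + max(1, 0) = 2
  height(23) = 1 + max(0, 2) = 3
Height = 3


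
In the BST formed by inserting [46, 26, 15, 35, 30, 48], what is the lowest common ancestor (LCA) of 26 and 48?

Tree insertion order: [46, 26, 15, 35, 30, 48]
Tree (level-order array): [46, 26, 48, 15, 35, None, None, None, None, 30]
In a BST, the LCA of p=26, q=48 is the first node v on the
root-to-leaf path with p <= v <= q (go left if both < v, right if both > v).
Walk from root:
  at 46: 26 <= 46 <= 48, this is the LCA
LCA = 46


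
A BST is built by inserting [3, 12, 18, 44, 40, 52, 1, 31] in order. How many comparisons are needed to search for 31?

Search path for 31: 3 -> 12 -> 18 -> 44 -> 40 -> 31
Found: True
Comparisons: 6


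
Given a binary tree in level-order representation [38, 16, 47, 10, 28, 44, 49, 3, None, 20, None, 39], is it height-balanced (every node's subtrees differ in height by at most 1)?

Tree (level-order array): [38, 16, 47, 10, 28, 44, 49, 3, None, 20, None, 39]
Definition: a tree is height-balanced if, at every node, |h(left) - h(right)| <= 1 (empty subtree has height -1).
Bottom-up per-node check:
  node 3: h_left=-1, h_right=-1, diff=0 [OK], height=0
  node 10: h_left=0, h_right=-1, diff=1 [OK], height=1
  node 20: h_left=-1, h_right=-1, diff=0 [OK], height=0
  node 28: h_left=0, h_right=-1, diff=1 [OK], height=1
  node 16: h_left=1, h_right=1, diff=0 [OK], height=2
  node 39: h_left=-1, h_right=-1, diff=0 [OK], height=0
  node 44: h_left=0, h_right=-1, diff=1 [OK], height=1
  node 49: h_left=-1, h_right=-1, diff=0 [OK], height=0
  node 47: h_left=1, h_right=0, diff=1 [OK], height=2
  node 38: h_left=2, h_right=2, diff=0 [OK], height=3
All nodes satisfy the balance condition.
Result: Balanced


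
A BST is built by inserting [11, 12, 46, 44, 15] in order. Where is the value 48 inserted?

Starting tree (level order): [11, None, 12, None, 46, 44, None, 15]
Insertion path: 11 -> 12 -> 46
Result: insert 48 as right child of 46
Final tree (level order): [11, None, 12, None, 46, 44, 48, 15]


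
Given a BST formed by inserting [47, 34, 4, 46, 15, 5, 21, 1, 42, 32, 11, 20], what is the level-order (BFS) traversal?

Tree insertion order: [47, 34, 4, 46, 15, 5, 21, 1, 42, 32, 11, 20]
Tree (level-order array): [47, 34, None, 4, 46, 1, 15, 42, None, None, None, 5, 21, None, None, None, 11, 20, 32]
BFS from the root, enqueuing left then right child of each popped node:
  queue [47] -> pop 47, enqueue [34], visited so far: [47]
  queue [34] -> pop 34, enqueue [4, 46], visited so far: [47, 34]
  queue [4, 46] -> pop 4, enqueue [1, 15], visited so far: [47, 34, 4]
  queue [46, 1, 15] -> pop 46, enqueue [42], visited so far: [47, 34, 4, 46]
  queue [1, 15, 42] -> pop 1, enqueue [none], visited so far: [47, 34, 4, 46, 1]
  queue [15, 42] -> pop 15, enqueue [5, 21], visited so far: [47, 34, 4, 46, 1, 15]
  queue [42, 5, 21] -> pop 42, enqueue [none], visited so far: [47, 34, 4, 46, 1, 15, 42]
  queue [5, 21] -> pop 5, enqueue [11], visited so far: [47, 34, 4, 46, 1, 15, 42, 5]
  queue [21, 11] -> pop 21, enqueue [20, 32], visited so far: [47, 34, 4, 46, 1, 15, 42, 5, 21]
  queue [11, 20, 32] -> pop 11, enqueue [none], visited so far: [47, 34, 4, 46, 1, 15, 42, 5, 21, 11]
  queue [20, 32] -> pop 20, enqueue [none], visited so far: [47, 34, 4, 46, 1, 15, 42, 5, 21, 11, 20]
  queue [32] -> pop 32, enqueue [none], visited so far: [47, 34, 4, 46, 1, 15, 42, 5, 21, 11, 20, 32]
Result: [47, 34, 4, 46, 1, 15, 42, 5, 21, 11, 20, 32]


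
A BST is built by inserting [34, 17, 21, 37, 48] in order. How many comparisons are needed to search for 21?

Search path for 21: 34 -> 17 -> 21
Found: True
Comparisons: 3


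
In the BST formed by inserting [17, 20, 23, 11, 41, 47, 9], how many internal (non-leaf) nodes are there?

Tree built from: [17, 20, 23, 11, 41, 47, 9]
Tree (level-order array): [17, 11, 20, 9, None, None, 23, None, None, None, 41, None, 47]
Rule: An internal node has at least one child.
Per-node child counts:
  node 17: 2 child(ren)
  node 11: 1 child(ren)
  node 9: 0 child(ren)
  node 20: 1 child(ren)
  node 23: 1 child(ren)
  node 41: 1 child(ren)
  node 47: 0 child(ren)
Matching nodes: [17, 11, 20, 23, 41]
Count of internal (non-leaf) nodes: 5


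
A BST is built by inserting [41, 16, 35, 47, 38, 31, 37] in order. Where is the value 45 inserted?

Starting tree (level order): [41, 16, 47, None, 35, None, None, 31, 38, None, None, 37]
Insertion path: 41 -> 47
Result: insert 45 as left child of 47
Final tree (level order): [41, 16, 47, None, 35, 45, None, 31, 38, None, None, None, None, 37]


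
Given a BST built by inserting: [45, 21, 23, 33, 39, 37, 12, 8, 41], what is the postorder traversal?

Tree insertion order: [45, 21, 23, 33, 39, 37, 12, 8, 41]
Tree (level-order array): [45, 21, None, 12, 23, 8, None, None, 33, None, None, None, 39, 37, 41]
Postorder traversal: [8, 12, 37, 41, 39, 33, 23, 21, 45]


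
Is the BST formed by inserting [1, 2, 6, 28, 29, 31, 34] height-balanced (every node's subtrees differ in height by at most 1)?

Tree (level-order array): [1, None, 2, None, 6, None, 28, None, 29, None, 31, None, 34]
Definition: a tree is height-balanced if, at every node, |h(left) - h(right)| <= 1 (empty subtree has height -1).
Bottom-up per-node check:
  node 34: h_left=-1, h_right=-1, diff=0 [OK], height=0
  node 31: h_left=-1, h_right=0, diff=1 [OK], height=1
  node 29: h_left=-1, h_right=1, diff=2 [FAIL (|-1-1|=2 > 1)], height=2
  node 28: h_left=-1, h_right=2, diff=3 [FAIL (|-1-2|=3 > 1)], height=3
  node 6: h_left=-1, h_right=3, diff=4 [FAIL (|-1-3|=4 > 1)], height=4
  node 2: h_left=-1, h_right=4, diff=5 [FAIL (|-1-4|=5 > 1)], height=5
  node 1: h_left=-1, h_right=5, diff=6 [FAIL (|-1-5|=6 > 1)], height=6
Node 29 violates the condition: |-1 - 1| = 2 > 1.
Result: Not balanced
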